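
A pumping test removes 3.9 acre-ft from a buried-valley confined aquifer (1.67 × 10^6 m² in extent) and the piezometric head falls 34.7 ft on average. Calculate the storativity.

S ≈ 2.7 × 10^-4

Δh = 34.7 ft = 10.58 m
ΔV = 3.9 acre-ft = 4811 m³
S = ΔV / (A × Δh) = 4811 m³ / (1.67 × 10^6 m² × 10.58 m) = 2.724 × 10^-4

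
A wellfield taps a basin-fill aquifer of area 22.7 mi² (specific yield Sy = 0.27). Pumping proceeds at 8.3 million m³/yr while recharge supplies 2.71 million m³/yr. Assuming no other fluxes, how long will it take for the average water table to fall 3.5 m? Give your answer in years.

A = 22.7 mi² = 5.879 × 10^7 m²
ΔV = Sy × A × Δh = 0.27 × 5.879 × 10^7 × 3.5 = 5.556 × 10^7 m³
Net withdrawal = 8.3 − 2.71 = 5.59 million m³/yr = 15320 m³/d
t = ΔV / Q = 5.556 × 10^7 m³ / 15320 m³/d = 3628 d
t = 3628 d ≈ 9.939 years

t ≈ 9.94 years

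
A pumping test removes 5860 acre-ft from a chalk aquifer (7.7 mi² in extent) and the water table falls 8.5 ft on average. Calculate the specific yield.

Sy ≈ 0.14

A = 7.7 mi² = 1.994 × 10^7 m²
Δh = 8.5 ft = 2.591 m
ΔV = 5860 acre-ft = 7.228 × 10^6 m³
Sy = ΔV / (A × Δh) = 7.228 × 10^6 m³ / (1.994 × 10^7 m² × 2.591 m) = 0.1399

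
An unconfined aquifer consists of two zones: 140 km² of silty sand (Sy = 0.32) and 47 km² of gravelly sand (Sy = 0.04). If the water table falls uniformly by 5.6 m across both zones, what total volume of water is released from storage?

ΔV ≈ 2.61 × 10^8 m³

A₁ = 140 km² = 1.4 × 10^8 m²; A₂ = 47 km² = 4.7 × 10^7 m²
ΔV₁ = 0.32 × 1.4 × 10^8 × 5.6 = 2.509 × 10^8 m³
ΔV₂ = 0.04 × 4.7 × 10^7 × 5.6 = 1.053 × 10^7 m³
ΔV = ΔV₁ + ΔV₂ = 2.614 × 10^8 m³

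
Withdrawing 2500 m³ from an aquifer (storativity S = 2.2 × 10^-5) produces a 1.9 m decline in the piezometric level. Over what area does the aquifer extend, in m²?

A ≈ 5.98 × 10^7 m²

A = ΔV / (S × Δh) = 2500 / (2.2 × 10^-5 × 1.9) = 5.981 × 10^7 m²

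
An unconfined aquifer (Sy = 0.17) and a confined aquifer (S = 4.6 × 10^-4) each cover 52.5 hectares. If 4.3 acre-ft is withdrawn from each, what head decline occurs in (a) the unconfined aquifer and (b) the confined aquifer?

A = 52.5 hectares = 5.25 × 10^5 m²
ΔV = 4.3 acre-ft = 5304 m³
Unconfined: Δh_u = ΔV/(Sy·A) = 5304/(0.17 × 5.25 × 10^5) = 0.05943 m
Confined: Δh_c = ΔV/(S·A) = 5304/(4.6 × 10^-4 × 5.25 × 10^5) = 21.96 m

Δh_u ≈ 0.0594 m; Δh_c ≈ 22 m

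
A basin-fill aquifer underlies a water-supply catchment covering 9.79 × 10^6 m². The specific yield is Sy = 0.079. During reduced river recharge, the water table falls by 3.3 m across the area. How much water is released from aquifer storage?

ΔV ≈ 2.55 × 10^6 m³

ΔV = Sy × A × Δh = 0.079 × 9.79 × 10^6 m² × 3.3 m = 2.552 × 10^6 m³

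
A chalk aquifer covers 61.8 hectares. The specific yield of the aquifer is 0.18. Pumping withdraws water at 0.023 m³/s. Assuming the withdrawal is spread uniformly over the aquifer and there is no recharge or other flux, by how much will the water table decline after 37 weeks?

A = 61.8 hectares = 6.18 × 10^5 m²
Q = 0.023 m³/s = 1987 m³/d
t = 37 weeks = 259 d
ΔV = Q × t = 1987 m³/d × 259 d = 5.147 × 10^5 m³
Δh = ΔV / (Sy × A) = 5.147 × 10^5 / (0.18 × 6.18 × 10^5) = 4.627 m

Δh ≈ 4.63 m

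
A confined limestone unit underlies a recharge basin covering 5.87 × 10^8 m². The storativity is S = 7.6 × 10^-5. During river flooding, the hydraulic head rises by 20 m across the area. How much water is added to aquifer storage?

ΔV = S × A × Δh = 7.6 × 10^-5 × 5.87 × 10^8 m² × 20 m = 8.922 × 10^5 m³

ΔV ≈ 8.92 × 10^5 m³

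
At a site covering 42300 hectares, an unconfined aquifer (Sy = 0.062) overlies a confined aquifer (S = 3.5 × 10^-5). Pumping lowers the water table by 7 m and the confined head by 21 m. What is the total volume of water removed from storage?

ΔV ≈ 1.84 × 10^8 m³

A = 42300 hectares = 4.23 × 10^8 m²
Unconfined: ΔV_u = Sy × A × Δh_u = 0.062 × 4.23 × 10^8 × 7 = 1.836 × 10^8 m³
Confined: ΔV_c = S × A × Δh_c = 3.5 × 10^-5 × 4.23 × 10^8 × 21 = 3.109 × 10^5 m³
Total ΔV = 1.836 × 10^8 + 3.109 × 10^5 = 1.839 × 10^8 m³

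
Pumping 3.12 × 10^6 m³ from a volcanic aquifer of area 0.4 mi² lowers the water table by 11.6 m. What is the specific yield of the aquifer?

Sy ≈ 0.26

A = 0.4 mi² = 1.036 × 10^6 m²
Sy = ΔV / (A × Δh) = 3.12 × 10^6 m³ / (1.036 × 10^6 m² × 11.6 m) = 0.2596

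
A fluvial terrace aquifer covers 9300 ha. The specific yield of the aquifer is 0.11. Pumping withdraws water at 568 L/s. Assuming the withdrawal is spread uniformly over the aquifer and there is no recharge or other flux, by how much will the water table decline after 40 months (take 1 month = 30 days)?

A = 9300 ha = 9.3 × 10^7 m²
Q = 568 L/s = 49080 m³/d
t = 40 months = 1200 d
ΔV = Q × t = 49080 m³/d × 1200 d = 5.889 × 10^7 m³
Δh = ΔV / (Sy × A) = 5.889 × 10^7 / (0.11 × 9.3 × 10^7) = 5.757 m

Δh ≈ 5.76 m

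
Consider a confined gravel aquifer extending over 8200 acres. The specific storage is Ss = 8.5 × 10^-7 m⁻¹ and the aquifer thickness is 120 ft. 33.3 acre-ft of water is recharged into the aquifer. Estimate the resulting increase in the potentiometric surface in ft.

Δh ≈ 131 ft

b = 120 ft = 36.58 m
S = Ss × b = 8.5 × 10^-7 m⁻¹ × 36.58 m = 3.109 × 10^-5
A = 8200 acres = 3.318 × 10^7 m²
ΔV = 33.3 acre-ft = 41070 m³
Δh = ΔV / (S × A) = 41070 m³ / (3.109 × 10^-5 × 3.318 × 10^7 m²) = 39.81 m
Δh = 39.81 m = 130.6 ft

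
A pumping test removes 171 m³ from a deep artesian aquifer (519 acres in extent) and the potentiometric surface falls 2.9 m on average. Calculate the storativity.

A = 519 acres = 2.1 × 10^6 m²
S = ΔV / (A × Δh) = 171 m³ / (2.1 × 10^6 m² × 2.9 m) = 2.807 × 10^-5

S ≈ 2.8 × 10^-5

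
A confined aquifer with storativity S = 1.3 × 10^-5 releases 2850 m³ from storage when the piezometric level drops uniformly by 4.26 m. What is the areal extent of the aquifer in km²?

A = ΔV / (S × Δh) = 2850 / (1.3 × 10^-5 × 4.26) = 5.146 × 10^7 m²
A = 5.146 × 10^7 m² = 51.46 km²

A ≈ 51.5 km²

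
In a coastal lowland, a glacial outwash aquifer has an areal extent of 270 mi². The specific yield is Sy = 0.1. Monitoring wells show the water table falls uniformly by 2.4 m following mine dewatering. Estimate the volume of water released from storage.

ΔV ≈ 1.68 × 10^8 m³

A = 270 mi² = 6.993 × 10^8 m²
ΔV = Sy × A × Δh = 0.1 × 6.993 × 10^8 m² × 2.4 m = 1.678 × 10^8 m³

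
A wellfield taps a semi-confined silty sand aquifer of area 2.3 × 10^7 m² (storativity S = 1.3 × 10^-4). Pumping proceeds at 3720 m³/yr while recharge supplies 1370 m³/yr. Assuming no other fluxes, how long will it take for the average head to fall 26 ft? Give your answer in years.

t ≈ 10.1 years

Δh = 26 ft = 7.925 m
ΔV = S × A × Δh = 1.3 × 10^-4 × 2.3 × 10^7 × 7.925 = 23700 m³
Net withdrawal = 3720 − 1370 = 2350 m³/yr = 6.438 m³/d
t = ΔV / Q = 23700 m³ / 6.438 m³/d = 3680 d
t = 3680 d ≈ 10.08 years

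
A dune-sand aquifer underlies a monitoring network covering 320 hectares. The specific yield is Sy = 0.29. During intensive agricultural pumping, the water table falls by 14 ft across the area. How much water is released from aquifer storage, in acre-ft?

ΔV ≈ 3210 acre-ft

A = 320 hectares = 3.2 × 10^6 m²
Δh = 14 ft = 4.267 m
ΔV = Sy × A × Δh = 0.29 × 3.2 × 10^6 m² × 4.267 m = 3.96 × 10^6 m³
ΔV = 3.96 × 10^6 m³ = 3210 acre-ft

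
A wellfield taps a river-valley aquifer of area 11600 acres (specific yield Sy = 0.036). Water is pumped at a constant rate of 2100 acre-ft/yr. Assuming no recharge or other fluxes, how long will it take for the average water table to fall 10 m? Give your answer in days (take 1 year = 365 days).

A = 11600 acres = 4.694 × 10^7 m²
ΔV = Sy × A × Δh = 0.036 × 4.694 × 10^7 × 10 = 1.69 × 10^7 m³
Q = 2100 acre-ft/yr = 7097 m³/d
t = ΔV / Q = 1.69 × 10^7 m³ / 7097 m³/d = 2381 d

t ≈ 2380 days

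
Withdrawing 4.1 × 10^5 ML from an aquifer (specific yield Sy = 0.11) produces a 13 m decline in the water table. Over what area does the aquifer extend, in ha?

A ≈ 28700 ha

ΔV = 4.1 × 10^5 ML = 4.1 × 10^8 m³
A = ΔV / (Sy × Δh) = 4.1 × 10^8 / (0.11 × 13) = 2.867 × 10^8 m²
A = 2.867 × 10^8 m² = 28670 ha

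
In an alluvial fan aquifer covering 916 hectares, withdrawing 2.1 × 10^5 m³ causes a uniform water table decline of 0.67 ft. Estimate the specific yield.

Sy ≈ 0.11

A = 916 hectares = 9.16 × 10^6 m²
Δh = 0.67 ft = 0.2042 m
Sy = ΔV / (A × Δh) = 2.1 × 10^5 m³ / (9.16 × 10^6 m² × 0.2042 m) = 0.1123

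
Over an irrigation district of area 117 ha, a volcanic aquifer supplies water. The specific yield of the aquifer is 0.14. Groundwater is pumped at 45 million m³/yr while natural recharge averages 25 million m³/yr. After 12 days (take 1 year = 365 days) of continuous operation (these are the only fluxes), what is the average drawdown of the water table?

A = 117 ha = 1.17 × 10^6 m²
Net abstraction = 45 − 25 = 20 million m³/yr
Q_net = 20 million m³/yr = 54790 m³/d
ΔV = Q × t = 54790 m³/d × 12 d = 6.575 × 10^5 m³
Δh = ΔV / (Sy × A) = 6.575 × 10^5 / (0.14 × 1.17 × 10^6) = 4.014 m

Δh ≈ 4.01 m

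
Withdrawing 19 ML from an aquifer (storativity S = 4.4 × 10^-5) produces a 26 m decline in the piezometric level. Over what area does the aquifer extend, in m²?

ΔV = 19 ML = 19000 m³
A = ΔV / (S × Δh) = 19000 / (4.4 × 10^-5 × 26) = 1.661 × 10^7 m²

A ≈ 1.66 × 10^7 m²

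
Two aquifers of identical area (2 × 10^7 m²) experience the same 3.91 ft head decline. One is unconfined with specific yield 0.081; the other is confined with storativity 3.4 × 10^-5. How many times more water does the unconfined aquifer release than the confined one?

Δh = 3.91 ft = 1.192 m
Unconfined: ΔV_u = Sy × A × Δh = 0.081 × 2 × 10^7 × 1.192 = 1.931 × 10^6 m³
Confined: ΔV_c = S × A × Δh = 3.4 × 10^-5 × 2 × 10^7 × 1.192 = 810.4 m³
Ratio = ΔV_u / ΔV_c = Sy / S = 0.081 / 3.4 × 10^-5 = 2382

ΔV_u / ΔV_c ≈ 2380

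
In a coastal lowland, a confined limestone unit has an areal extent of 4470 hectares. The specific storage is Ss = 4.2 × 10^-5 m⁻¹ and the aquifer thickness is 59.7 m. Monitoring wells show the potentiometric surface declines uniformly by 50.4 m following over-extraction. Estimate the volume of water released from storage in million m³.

S = Ss × b = 4.2 × 10^-5 m⁻¹ × 59.7 m = 2.507 × 10^-3
A = 4470 hectares = 4.47 × 10^7 m²
ΔV = S × A × Δh = 0.002507 × 4.47 × 10^7 m² × 50.4 m = 5.649 × 10^6 m³
ΔV = 5.649 × 10^6 m³ = 5.649 million m³

ΔV ≈ 5.65 million m³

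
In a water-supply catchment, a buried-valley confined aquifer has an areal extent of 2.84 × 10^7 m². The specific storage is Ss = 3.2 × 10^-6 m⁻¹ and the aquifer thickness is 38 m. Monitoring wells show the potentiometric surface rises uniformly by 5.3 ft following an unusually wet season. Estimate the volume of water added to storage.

ΔV ≈ 5580 m³

S = Ss × b = 3.2 × 10^-6 m⁻¹ × 38 m = 1.216 × 10^-4
Δh = 5.3 ft = 1.615 m
ΔV = S × A × Δh = 1.216 × 10^-4 × 2.84 × 10^7 m² × 1.615 m = 5579 m³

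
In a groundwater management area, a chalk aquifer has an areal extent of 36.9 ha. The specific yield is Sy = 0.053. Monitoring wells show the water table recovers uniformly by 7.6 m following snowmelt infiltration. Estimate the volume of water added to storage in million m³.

A = 36.9 ha = 3.69 × 10^5 m²
ΔV = Sy × A × Δh = 0.053 × 3.69 × 10^5 m² × 7.6 m = 1.486 × 10^5 m³
ΔV = 1.486 × 10^5 m³ = 0.1486 million m³

ΔV ≈ 0.149 million m³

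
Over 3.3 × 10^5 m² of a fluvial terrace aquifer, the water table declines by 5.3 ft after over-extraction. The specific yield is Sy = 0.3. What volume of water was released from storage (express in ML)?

ΔV ≈ 160 ML

Δh = 5.3 ft = 1.615 m
ΔV = Sy × A × Δh = 0.3 × 3.3 × 10^5 m² × 1.615 m = 1.599 × 10^5 m³
ΔV = 1.599 × 10^5 m³ = 159.9 ML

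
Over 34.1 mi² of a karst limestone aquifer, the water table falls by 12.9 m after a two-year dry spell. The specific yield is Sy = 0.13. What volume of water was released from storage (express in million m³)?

A = 34.1 mi² = 8.832 × 10^7 m²
ΔV = Sy × A × Δh = 0.13 × 8.832 × 10^7 m² × 12.9 m = 1.481 × 10^8 m³
ΔV = 1.481 × 10^8 m³ = 148.1 million m³

ΔV ≈ 148 million m³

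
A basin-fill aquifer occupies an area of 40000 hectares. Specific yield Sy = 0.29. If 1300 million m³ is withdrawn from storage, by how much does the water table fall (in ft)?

Δh ≈ 36.8 ft

A = 40000 hectares = 4 × 10^8 m²
ΔV = 1300 million m³ = 1.3 × 10^9 m³
Δh = ΔV / (Sy × A) = 1.3 × 10^9 m³ / (0.29 × 4 × 10^8 m²) = 11.21 m
Δh = 11.21 m = 36.77 ft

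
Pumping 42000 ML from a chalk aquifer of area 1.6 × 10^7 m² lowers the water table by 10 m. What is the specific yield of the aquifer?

Sy ≈ 0.26

ΔV = 42000 ML = 4.2 × 10^7 m³
Sy = ΔV / (A × Δh) = 4.2 × 10^7 m³ / (1.6 × 10^7 m² × 10 m) = 0.2625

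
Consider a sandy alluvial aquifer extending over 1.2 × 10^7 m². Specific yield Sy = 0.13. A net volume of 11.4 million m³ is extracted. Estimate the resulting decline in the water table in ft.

ΔV = 11.4 million m³ = 1.14 × 10^7 m³
Δh = ΔV / (Sy × A) = 1.14 × 10^7 m³ / (0.13 × 1.2 × 10^7 m²) = 7.308 m
Δh = 7.308 m = 23.98 ft

Δh ≈ 24 ft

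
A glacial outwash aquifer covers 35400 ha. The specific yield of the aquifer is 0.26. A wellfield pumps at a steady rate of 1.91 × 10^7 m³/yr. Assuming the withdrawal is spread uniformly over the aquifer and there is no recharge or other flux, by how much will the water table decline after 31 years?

A = 35400 ha = 3.54 × 10^8 m²
Q = 1.91 × 10^7 m³/yr = 52330 m³/d
t = 31 years = 11320 d
ΔV = Q × t = 52330 m³/d × 11320 d = 5.921 × 10^8 m³
Δh = ΔV / (Sy × A) = 5.921 × 10^8 / (0.26 × 3.54 × 10^8) = 6.433 m

Δh ≈ 6.43 m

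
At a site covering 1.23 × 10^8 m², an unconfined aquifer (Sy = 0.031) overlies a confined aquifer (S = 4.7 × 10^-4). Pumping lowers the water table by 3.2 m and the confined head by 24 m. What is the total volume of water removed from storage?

Unconfined: ΔV_u = Sy × A × Δh_u = 0.031 × 1.23 × 10^8 × 3.2 = 1.22 × 10^7 m³
Confined: ΔV_c = S × A × Δh_c = 4.7 × 10^-4 × 1.23 × 10^8 × 24 = 1.387 × 10^6 m³
Total ΔV = 1.22 × 10^7 + 1.387 × 10^6 = 1.359 × 10^7 m³

ΔV ≈ 1.36 × 10^7 m³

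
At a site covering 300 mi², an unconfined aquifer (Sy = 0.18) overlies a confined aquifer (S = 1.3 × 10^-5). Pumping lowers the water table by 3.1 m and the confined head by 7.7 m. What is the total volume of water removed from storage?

A = 300 mi² = 7.77 × 10^8 m²
Unconfined: ΔV_u = Sy × A × Δh_u = 0.18 × 7.77 × 10^8 × 3.1 = 4.336 × 10^8 m³
Confined: ΔV_c = S × A × Δh_c = 1.3 × 10^-5 × 7.77 × 10^8 × 7.7 = 77780 m³
Total ΔV = 4.336 × 10^8 + 77780 = 4.336 × 10^8 m³

ΔV ≈ 4.34 × 10^8 m³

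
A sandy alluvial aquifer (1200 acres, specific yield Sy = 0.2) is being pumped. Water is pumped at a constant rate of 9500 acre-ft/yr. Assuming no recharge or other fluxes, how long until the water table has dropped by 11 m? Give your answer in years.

t ≈ 0.912 years

A = 1200 acres = 4.856 × 10^6 m²
ΔV = Sy × A × Δh = 0.2 × 4.856 × 10^6 × 11 = 1.068 × 10^7 m³
Q = 9500 acre-ft/yr = 32100 m³/d
t = ΔV / Q = 1.068 × 10^7 m³ / 32100 m³/d = 332.8 d
t = 332.8 d ≈ 0.9117 years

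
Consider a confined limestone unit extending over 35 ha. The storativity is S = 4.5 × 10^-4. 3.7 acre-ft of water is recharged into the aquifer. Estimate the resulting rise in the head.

Δh ≈ 29 m

A = 35 ha = 3.5 × 10^5 m²
ΔV = 3.7 acre-ft = 4564 m³
Δh = ΔV / (S × A) = 4564 m³ / (4.5 × 10^-4 × 3.5 × 10^5 m²) = 28.98 m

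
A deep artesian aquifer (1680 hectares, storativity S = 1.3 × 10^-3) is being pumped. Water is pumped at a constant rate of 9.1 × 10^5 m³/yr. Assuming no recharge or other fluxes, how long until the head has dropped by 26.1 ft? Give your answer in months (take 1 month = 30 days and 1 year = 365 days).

t ≈ 2.32 months

A = 1680 hectares = 1.68 × 10^7 m²
Δh = 26.1 ft = 7.955 m
ΔV = S × A × Δh = 0.0013 × 1.68 × 10^7 × 7.955 = 1.737 × 10^5 m³
Q = 9.1 × 10^5 m³/yr = 2493 m³/d
t = ΔV / Q = 1.737 × 10^5 m³ / 2493 m³/d = 69.69 d
t = 69.69 d ≈ 2.323 months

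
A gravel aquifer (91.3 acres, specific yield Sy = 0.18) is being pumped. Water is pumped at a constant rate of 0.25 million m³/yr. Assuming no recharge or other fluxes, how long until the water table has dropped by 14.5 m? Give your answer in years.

t ≈ 3.86 years

A = 91.3 acres = 3.695 × 10^5 m²
ΔV = Sy × A × Δh = 0.18 × 3.695 × 10^5 × 14.5 = 9.643 × 10^5 m³
Q = 0.25 million m³/yr = 684.9 m³/d
t = ΔV / Q = 9.643 × 10^5 m³ / 684.9 m³/d = 1408 d
t = 1408 d ≈ 3.857 years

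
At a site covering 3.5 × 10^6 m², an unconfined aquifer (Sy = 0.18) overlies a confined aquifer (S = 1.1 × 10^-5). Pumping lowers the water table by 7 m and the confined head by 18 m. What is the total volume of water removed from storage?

Unconfined: ΔV_u = Sy × A × Δh_u = 0.18 × 3.5 × 10^6 × 7 = 4.41 × 10^6 m³
Confined: ΔV_c = S × A × Δh_c = 1.1 × 10^-5 × 3.5 × 10^6 × 18 = 693 m³
Total ΔV = 4.41 × 10^6 + 693 = 4.411 × 10^6 m³

ΔV ≈ 4.41 × 10^6 m³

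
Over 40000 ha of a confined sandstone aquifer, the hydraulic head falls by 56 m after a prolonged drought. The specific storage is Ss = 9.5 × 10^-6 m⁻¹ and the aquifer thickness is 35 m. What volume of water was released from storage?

ΔV ≈ 7.45 × 10^6 m³

S = Ss × b = 9.5 × 10^-6 m⁻¹ × 35 m = 3.325 × 10^-4
A = 40000 ha = 4 × 10^8 m²
ΔV = S × A × Δh = 3.325 × 10^-4 × 4 × 10^8 m² × 56 m = 7.448 × 10^6 m³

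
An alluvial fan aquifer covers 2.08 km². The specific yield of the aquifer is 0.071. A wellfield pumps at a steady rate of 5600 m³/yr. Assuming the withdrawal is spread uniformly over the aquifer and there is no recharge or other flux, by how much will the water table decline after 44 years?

Δh ≈ 1.67 m

A = 2.08 km² = 2.08 × 10^6 m²
Q = 5600 m³/yr = 15.34 m³/d
t = 44 years = 16060 d
ΔV = Q × t = 15.34 m³/d × 16060 d = 2.464 × 10^5 m³
Δh = ΔV / (Sy × A) = 2.464 × 10^5 / (0.071 × 2.08 × 10^6) = 1.668 m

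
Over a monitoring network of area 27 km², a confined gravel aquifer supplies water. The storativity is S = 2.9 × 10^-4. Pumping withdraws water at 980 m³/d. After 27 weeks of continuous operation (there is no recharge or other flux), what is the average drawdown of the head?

A = 27 km² = 2.7 × 10^7 m²
t = 27 weeks = 189 d
ΔV = Q × t = 980 m³/d × 189 d = 1.852 × 10^5 m³
Δh = ΔV / (S × A) = 1.852 × 10^5 / (2.9 × 10^-4 × 2.7 × 10^7) = 23.66 m

Δh ≈ 23.7 m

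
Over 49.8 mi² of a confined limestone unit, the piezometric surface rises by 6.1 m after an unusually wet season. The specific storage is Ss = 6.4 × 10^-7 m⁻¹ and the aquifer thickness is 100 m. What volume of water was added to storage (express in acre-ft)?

ΔV ≈ 40.8 acre-ft

S = Ss × b = 6.4 × 10^-7 m⁻¹ × 100 m = 6.4 × 10^-5
A = 49.8 mi² = 1.29 × 10^8 m²
ΔV = S × A × Δh = 6.4 × 10^-5 × 1.29 × 10^8 m² × 6.1 m = 50350 m³
ΔV = 50350 m³ = 40.82 acre-ft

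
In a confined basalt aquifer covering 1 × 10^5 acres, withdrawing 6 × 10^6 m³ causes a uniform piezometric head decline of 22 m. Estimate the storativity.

A = 1 × 10^5 acres = 4.047 × 10^8 m²
S = ΔV / (A × Δh) = 6 × 10^6 m³ / (4.047 × 10^8 m² × 22 m) = 6.739 × 10^-4

S ≈ 6.7 × 10^-4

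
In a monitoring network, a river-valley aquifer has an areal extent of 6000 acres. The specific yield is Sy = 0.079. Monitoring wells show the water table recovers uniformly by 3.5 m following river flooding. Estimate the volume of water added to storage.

A = 6000 acres = 2.428 × 10^7 m²
ΔV = Sy × A × Δh = 0.079 × 2.428 × 10^7 m² × 3.5 m = 6.714 × 10^6 m³

ΔV ≈ 6.71 × 10^6 m³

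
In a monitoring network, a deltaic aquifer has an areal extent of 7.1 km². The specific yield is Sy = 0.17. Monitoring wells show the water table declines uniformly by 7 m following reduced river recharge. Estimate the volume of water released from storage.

A = 7.1 km² = 7.1 × 10^6 m²
ΔV = Sy × A × Δh = 0.17 × 7.1 × 10^6 m² × 7 m = 8.449 × 10^6 m³

ΔV ≈ 8.45 × 10^6 m³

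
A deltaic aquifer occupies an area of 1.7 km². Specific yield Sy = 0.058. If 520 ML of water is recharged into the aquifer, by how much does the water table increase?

A = 1.7 km² = 1.7 × 10^6 m²
ΔV = 520 ML = 5.2 × 10^5 m³
Δh = ΔV / (Sy × A) = 5.2 × 10^5 m³ / (0.058 × 1.7 × 10^6 m²) = 5.274 m

Δh ≈ 5.27 m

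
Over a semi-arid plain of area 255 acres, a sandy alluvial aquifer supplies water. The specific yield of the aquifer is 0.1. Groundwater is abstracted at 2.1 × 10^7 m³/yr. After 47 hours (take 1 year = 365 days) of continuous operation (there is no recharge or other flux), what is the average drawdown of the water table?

Δh ≈ 1.09 m

A = 255 acres = 1.032 × 10^6 m²
Q = 2.1 × 10^7 m³/yr = 57530 m³/d
t = 47 hours = 1.958 d
ΔV = Q × t = 57530 m³/d × 1.958 d = 1.127 × 10^5 m³
Δh = ΔV / (Sy × A) = 1.127 × 10^5 / (0.1 × 1.032 × 10^6) = 1.092 m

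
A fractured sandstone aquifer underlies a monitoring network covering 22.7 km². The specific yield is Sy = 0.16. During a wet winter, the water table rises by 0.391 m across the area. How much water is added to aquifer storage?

ΔV ≈ 1.42 × 10^6 m³

A = 22.7 km² = 2.27 × 10^7 m²
ΔV = Sy × A × Δh = 0.16 × 2.27 × 10^7 m² × 0.391 m = 1.42 × 10^6 m³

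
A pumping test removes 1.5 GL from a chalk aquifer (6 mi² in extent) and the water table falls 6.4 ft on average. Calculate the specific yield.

Sy ≈ 0.049

A = 6 mi² = 1.554 × 10^7 m²
Δh = 6.4 ft = 1.951 m
ΔV = 1.5 GL = 1.5 × 10^6 m³
Sy = ΔV / (A × Δh) = 1.5 × 10^6 m³ / (1.554 × 10^7 m² × 1.951 m) = 0.04948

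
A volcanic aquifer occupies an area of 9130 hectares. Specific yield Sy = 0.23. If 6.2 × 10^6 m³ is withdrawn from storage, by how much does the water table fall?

A = 9130 hectares = 9.13 × 10^7 m²
Δh = ΔV / (Sy × A) = 6.2 × 10^6 m³ / (0.23 × 9.13 × 10^7 m²) = 0.2953 m

Δh ≈ 0.295 m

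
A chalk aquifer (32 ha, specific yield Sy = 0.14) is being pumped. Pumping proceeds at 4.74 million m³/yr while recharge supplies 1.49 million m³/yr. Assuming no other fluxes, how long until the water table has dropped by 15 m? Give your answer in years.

t ≈ 0.207 years

A = 32 ha = 3.2 × 10^5 m²
ΔV = Sy × A × Δh = 0.14 × 3.2 × 10^5 × 15 = 6.72 × 10^5 m³
Net withdrawal = 4.74 − 1.49 = 3.25 million m³/yr = 8904 m³/d
t = ΔV / Q = 6.72 × 10^5 m³ / 8904 m³/d = 75.47 d
t = 75.47 d ≈ 0.2068 years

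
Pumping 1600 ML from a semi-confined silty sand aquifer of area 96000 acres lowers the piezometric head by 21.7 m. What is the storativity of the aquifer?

A = 96000 acres = 3.885 × 10^8 m²
ΔV = 1600 ML = 1.6 × 10^6 m³
S = ΔV / (A × Δh) = 1.6 × 10^6 m³ / (3.885 × 10^8 m² × 21.7 m) = 1.898 × 10^-4

S ≈ 1.9 × 10^-4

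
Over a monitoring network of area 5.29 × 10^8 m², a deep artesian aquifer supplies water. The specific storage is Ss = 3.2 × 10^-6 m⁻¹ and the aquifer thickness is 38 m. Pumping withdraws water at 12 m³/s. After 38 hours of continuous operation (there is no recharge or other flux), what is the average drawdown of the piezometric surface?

S = Ss × b = 3.2 × 10^-6 m⁻¹ × 38 m = 1.216 × 10^-4
Q = 12 m³/s = 1.037 × 10^6 m³/d
t = 38 hours = 1.583 d
ΔV = Q × t = 1.037 × 10^6 m³/d × 1.583 d = 1.642 × 10^6 m³
Δh = ΔV / (S × A) = 1.642 × 10^6 / (1.216 × 10^-4 × 5.29 × 10^8) = 25.52 m

Δh ≈ 25.5 m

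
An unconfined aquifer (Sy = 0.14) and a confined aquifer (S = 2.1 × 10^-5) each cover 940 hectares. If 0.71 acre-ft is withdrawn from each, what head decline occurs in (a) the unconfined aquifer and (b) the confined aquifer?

Δh_u ≈ 6.65 × 10^-4 m; Δh_c ≈ 4.44 m

A = 940 hectares = 9.4 × 10^6 m²
ΔV = 0.71 acre-ft = 875.8 m³
Unconfined: Δh_u = ΔV/(Sy·A) = 875.8/(0.14 × 9.4 × 10^6) = 6.655 × 10^-4 m
Confined: Δh_c = ΔV/(S·A) = 875.8/(2.1 × 10^-5 × 9.4 × 10^6) = 4.437 m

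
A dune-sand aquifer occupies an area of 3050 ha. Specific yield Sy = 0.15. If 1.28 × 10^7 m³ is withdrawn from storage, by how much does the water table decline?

A = 3050 ha = 3.05 × 10^7 m²
Δh = ΔV / (Sy × A) = 1.28 × 10^7 m³ / (0.15 × 3.05 × 10^7 m²) = 2.798 m

Δh ≈ 2.8 m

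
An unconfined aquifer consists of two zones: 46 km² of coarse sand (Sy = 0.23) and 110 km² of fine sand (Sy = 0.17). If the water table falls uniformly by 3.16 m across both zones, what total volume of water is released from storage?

ΔV ≈ 9.25 × 10^7 m³

A₁ = 46 km² = 4.6 × 10^7 m²; A₂ = 110 km² = 1.1 × 10^8 m²
ΔV₁ = 0.23 × 4.6 × 10^7 × 3.16 = 3.343 × 10^7 m³
ΔV₂ = 0.17 × 1.1 × 10^8 × 3.16 = 5.909 × 10^7 m³
ΔV = ΔV₁ + ΔV₂ = 9.252 × 10^7 m³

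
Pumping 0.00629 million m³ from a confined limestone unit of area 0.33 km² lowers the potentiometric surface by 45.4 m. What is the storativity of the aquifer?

S ≈ 4.2 × 10^-4

A = 0.33 km² = 3.3 × 10^5 m²
ΔV = 0.00629 million m³ = 6290 m³
S = ΔV / (A × Δh) = 6290 m³ / (3.3 × 10^5 m² × 45.4 m) = 4.198 × 10^-4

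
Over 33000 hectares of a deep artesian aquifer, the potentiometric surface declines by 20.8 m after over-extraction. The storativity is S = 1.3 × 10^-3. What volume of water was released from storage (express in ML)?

A = 33000 hectares = 3.3 × 10^8 m²
ΔV = S × A × Δh = 0.0013 × 3.3 × 10^8 m² × 20.8 m = 8.923 × 10^6 m³
ΔV = 8.923 × 10^6 m³ = 8923 ML

ΔV ≈ 8920 ML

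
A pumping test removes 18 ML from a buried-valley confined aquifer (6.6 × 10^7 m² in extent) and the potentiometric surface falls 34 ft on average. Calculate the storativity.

Δh = 34 ft = 10.36 m
ΔV = 18 ML = 18000 m³
S = ΔV / (A × Δh) = 18000 m³ / (6.6 × 10^7 m² × 10.36 m) = 2.632 × 10^-5

S ≈ 2.6 × 10^-5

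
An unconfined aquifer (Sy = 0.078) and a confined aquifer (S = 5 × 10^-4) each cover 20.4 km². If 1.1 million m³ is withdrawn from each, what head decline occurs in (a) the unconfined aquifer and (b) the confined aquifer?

A = 20.4 km² = 2.04 × 10^7 m²
ΔV = 1.1 million m³ = 1.1 × 10^6 m³
Unconfined: Δh_u = ΔV/(Sy·A) = 1.1 × 10^6/(0.078 × 2.04 × 10^7) = 0.6913 m
Confined: Δh_c = ΔV/(S·A) = 1.1 × 10^6/(5 × 10^-4 × 2.04 × 10^7) = 107.8 m

Δh_u ≈ 0.691 m; Δh_c ≈ 108 m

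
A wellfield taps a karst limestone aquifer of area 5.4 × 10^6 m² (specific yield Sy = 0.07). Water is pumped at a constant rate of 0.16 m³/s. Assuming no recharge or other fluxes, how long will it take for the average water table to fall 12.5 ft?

t ≈ 104 days

Δh = 12.5 ft = 3.81 m
ΔV = Sy × A × Δh = 0.07 × 5.4 × 10^6 × 3.81 = 1.44 × 10^6 m³
Q = 0.16 m³/s = 13820 m³/d
t = ΔV / Q = 1.44 × 10^6 m³ / 13820 m³/d = 104.2 d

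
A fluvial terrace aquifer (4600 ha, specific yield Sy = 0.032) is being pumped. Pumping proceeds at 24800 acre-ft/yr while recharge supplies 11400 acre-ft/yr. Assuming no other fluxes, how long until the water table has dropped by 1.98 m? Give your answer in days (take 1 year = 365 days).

A = 4600 ha = 4.6 × 10^7 m²
ΔV = Sy × A × Δh = 0.032 × 4.6 × 10^7 × 1.98 = 2.915 × 10^6 m³
Net withdrawal = 24800 − 11400 = 13400 acre-ft/yr = 45280 m³/d
t = ΔV / Q = 2.915 × 10^6 m³ / 45280 m³/d = 64.36 d

t ≈ 64.4 days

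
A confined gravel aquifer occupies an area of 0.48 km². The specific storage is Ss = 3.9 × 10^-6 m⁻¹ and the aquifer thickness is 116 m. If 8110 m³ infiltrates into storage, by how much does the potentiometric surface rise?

Δh ≈ 37.3 m

S = Ss × b = 3.9 × 10^-6 m⁻¹ × 116 m = 4.524 × 10^-4
A = 0.48 km² = 4.8 × 10^5 m²
Δh = ΔV / (S × A) = 8110 m³ / (4.524 × 10^-4 × 4.8 × 10^5 m²) = 37.35 m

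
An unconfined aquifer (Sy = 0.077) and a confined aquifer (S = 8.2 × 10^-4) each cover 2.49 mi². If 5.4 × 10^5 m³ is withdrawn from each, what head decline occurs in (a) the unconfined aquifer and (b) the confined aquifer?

A = 2.49 mi² = 6.449 × 10^6 m²
Unconfined: Δh_u = ΔV/(Sy·A) = 5.4 × 10^5/(0.077 × 6.449 × 10^6) = 1.087 m
Confined: Δh_c = ΔV/(S·A) = 5.4 × 10^5/(8.2 × 10^-4 × 6.449 × 10^6) = 102.1 m

Δh_u ≈ 1.09 m; Δh_c ≈ 102 m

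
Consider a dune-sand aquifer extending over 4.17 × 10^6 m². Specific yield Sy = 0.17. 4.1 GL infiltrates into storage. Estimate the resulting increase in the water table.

ΔV = 4.1 GL = 4.1 × 10^6 m³
Δh = ΔV / (Sy × A) = 4.1 × 10^6 m³ / (0.17 × 4.17 × 10^6 m²) = 5.784 m

Δh ≈ 5.78 m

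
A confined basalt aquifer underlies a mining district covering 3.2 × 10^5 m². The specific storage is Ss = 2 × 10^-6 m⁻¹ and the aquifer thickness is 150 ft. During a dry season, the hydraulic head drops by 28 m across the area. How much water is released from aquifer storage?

b = 150 ft = 45.72 m
S = Ss × b = 2 × 10^-6 m⁻¹ × 45.72 m = 9.144 × 10^-5
ΔV = S × A × Δh = 9.144 × 10^-5 × 3.2 × 10^5 m² × 28 m = 819.3 m³

ΔV ≈ 819 m³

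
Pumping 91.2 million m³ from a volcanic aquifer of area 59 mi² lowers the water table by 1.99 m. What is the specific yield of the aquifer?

A = 59 mi² = 1.528 × 10^8 m²
ΔV = 91.2 million m³ = 9.12 × 10^7 m³
Sy = ΔV / (A × Δh) = 9.12 × 10^7 m³ / (1.528 × 10^8 m² × 1.99 m) = 0.2999

Sy ≈ 0.3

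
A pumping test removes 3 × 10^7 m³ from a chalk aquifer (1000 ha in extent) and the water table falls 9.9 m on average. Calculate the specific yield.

A = 1000 ha = 1 × 10^7 m²
Sy = ΔV / (A × Δh) = 3 × 10^7 m³ / (1 × 10^7 m² × 9.9 m) = 0.303

Sy ≈ 0.3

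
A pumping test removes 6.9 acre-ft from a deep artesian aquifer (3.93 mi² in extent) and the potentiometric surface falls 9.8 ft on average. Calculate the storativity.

S ≈ 2.8 × 10^-4

A = 3.93 mi² = 1.018 × 10^7 m²
Δh = 9.8 ft = 2.987 m
ΔV = 6.9 acre-ft = 8511 m³
S = ΔV / (A × Δh) = 8511 m³ / (1.018 × 10^7 m² × 2.987 m) = 2.799 × 10^-4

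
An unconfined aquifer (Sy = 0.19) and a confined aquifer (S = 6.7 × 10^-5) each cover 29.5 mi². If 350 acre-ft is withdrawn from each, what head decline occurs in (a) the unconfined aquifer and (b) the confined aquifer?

Δh_u ≈ 0.0297 m; Δh_c ≈ 84.3 m

A = 29.5 mi² = 7.64 × 10^7 m²
ΔV = 350 acre-ft = 4.317 × 10^5 m³
Unconfined: Δh_u = ΔV/(Sy·A) = 4.317 × 10^5/(0.19 × 7.64 × 10^7) = 0.02974 m
Confined: Δh_c = ΔV/(S·A) = 4.317 × 10^5/(6.7 × 10^-5 × 7.64 × 10^7) = 84.33 m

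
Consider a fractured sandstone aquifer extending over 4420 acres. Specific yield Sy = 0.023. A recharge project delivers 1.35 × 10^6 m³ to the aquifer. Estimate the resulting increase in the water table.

Δh ≈ 3.28 m

A = 4420 acres = 1.789 × 10^7 m²
Δh = ΔV / (Sy × A) = 1.35 × 10^6 m³ / (0.023 × 1.789 × 10^7 m²) = 3.281 m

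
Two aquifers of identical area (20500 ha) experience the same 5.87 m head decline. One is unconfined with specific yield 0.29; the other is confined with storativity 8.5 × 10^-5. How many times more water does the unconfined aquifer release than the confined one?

A = 20500 ha = 2.05 × 10^8 m²
Unconfined: ΔV_u = Sy × A × Δh = 0.29 × 2.05 × 10^8 × 5.87 = 3.49 × 10^8 m³
Confined: ΔV_c = S × A × Δh = 8.5 × 10^-5 × 2.05 × 10^8 × 5.87 = 1.023 × 10^5 m³
Ratio = ΔV_u / ΔV_c = Sy / S = 0.29 / 8.5 × 10^-5 = 3412

ΔV_u / ΔV_c ≈ 3410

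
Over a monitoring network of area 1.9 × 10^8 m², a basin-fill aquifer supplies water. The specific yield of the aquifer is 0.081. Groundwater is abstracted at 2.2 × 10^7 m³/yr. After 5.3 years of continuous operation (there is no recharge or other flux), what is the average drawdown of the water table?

Q = 2.2 × 10^7 m³/yr = 60270 m³/d
t = 5.3 years = 1934 d
ΔV = Q × t = 60270 m³/d × 1934 d = 1.166 × 10^8 m³
Δh = ΔV / (Sy × A) = 1.166 × 10^8 / (0.081 × 1.9 × 10^8) = 7.576 m

Δh ≈ 7.58 m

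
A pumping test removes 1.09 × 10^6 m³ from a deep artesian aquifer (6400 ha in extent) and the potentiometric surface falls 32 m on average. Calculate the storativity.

S ≈ 5.3 × 10^-4

A = 6400 ha = 6.4 × 10^7 m²
S = ΔV / (A × Δh) = 1.09 × 10^6 m³ / (6.4 × 10^7 m² × 32 m) = 5.322 × 10^-4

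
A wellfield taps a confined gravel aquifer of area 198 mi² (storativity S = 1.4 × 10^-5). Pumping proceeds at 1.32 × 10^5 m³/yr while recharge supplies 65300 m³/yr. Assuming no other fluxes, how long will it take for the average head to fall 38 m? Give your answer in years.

A = 198 mi² = 5.128 × 10^8 m²
ΔV = S × A × Δh = 1.4 × 10^-5 × 5.128 × 10^8 × 38 = 2.728 × 10^5 m³
Net withdrawal = 1.32 × 10^5 − 65300 = 66700 m³/yr = 182.7 m³/d
t = ΔV / Q = 2.728 × 10^5 m³ / 182.7 m³/d = 1493 d
t = 1493 d ≈ 4.09 years

t ≈ 4.09 years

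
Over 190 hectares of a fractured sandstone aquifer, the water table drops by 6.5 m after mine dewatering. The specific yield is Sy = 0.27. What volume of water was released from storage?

ΔV ≈ 3.33 × 10^6 m³

A = 190 hectares = 1.9 × 10^6 m²
ΔV = Sy × A × Δh = 0.27 × 1.9 × 10^6 m² × 6.5 m = 3.335 × 10^6 m³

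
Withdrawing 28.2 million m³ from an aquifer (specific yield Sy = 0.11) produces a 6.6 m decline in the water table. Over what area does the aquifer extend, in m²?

A ≈ 3.88 × 10^7 m²

ΔV = 28.2 million m³ = 2.82 × 10^7 m³
A = ΔV / (Sy × Δh) = 2.82 × 10^7 / (0.11 × 6.6) = 3.884 × 10^7 m²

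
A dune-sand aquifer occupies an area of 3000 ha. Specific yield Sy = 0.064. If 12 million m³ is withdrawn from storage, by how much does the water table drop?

A = 3000 ha = 3 × 10^7 m²
ΔV = 12 million m³ = 1.2 × 10^7 m³
Δh = ΔV / (Sy × A) = 1.2 × 10^7 m³ / (0.064 × 3 × 10^7 m²) = 6.25 m

Δh ≈ 6.25 m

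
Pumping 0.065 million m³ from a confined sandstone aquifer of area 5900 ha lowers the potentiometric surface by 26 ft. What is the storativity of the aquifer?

S ≈ 1.4 × 10^-4

A = 5900 ha = 5.9 × 10^7 m²
Δh = 26 ft = 7.925 m
ΔV = 0.065 million m³ = 65000 m³
S = ΔV / (A × Δh) = 65000 m³ / (5.9 × 10^7 m² × 7.925 m) = 1.39 × 10^-4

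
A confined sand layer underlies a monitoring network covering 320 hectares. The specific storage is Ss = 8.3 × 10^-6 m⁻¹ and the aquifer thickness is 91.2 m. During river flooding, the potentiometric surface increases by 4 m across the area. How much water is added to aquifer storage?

S = Ss × b = 8.3 × 10^-6 m⁻¹ × 91.2 m = 7.57 × 10^-4
A = 320 hectares = 3.2 × 10^6 m²
ΔV = S × A × Δh = 7.57 × 10^-4 × 3.2 × 10^6 m² × 4 m = 9689 m³

ΔV ≈ 9690 m³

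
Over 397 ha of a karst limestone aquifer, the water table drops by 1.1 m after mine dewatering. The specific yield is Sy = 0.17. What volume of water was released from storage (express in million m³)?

A = 397 ha = 3.97 × 10^6 m²
ΔV = Sy × A × Δh = 0.17 × 3.97 × 10^6 m² × 1.1 m = 7.424 × 10^5 m³
ΔV = 7.424 × 10^5 m³ = 0.7424 million m³

ΔV ≈ 0.742 million m³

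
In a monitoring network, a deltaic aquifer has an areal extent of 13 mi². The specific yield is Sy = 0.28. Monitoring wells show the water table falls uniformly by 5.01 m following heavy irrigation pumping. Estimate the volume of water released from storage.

ΔV ≈ 4.72 × 10^7 m³

A = 13 mi² = 3.367 × 10^7 m²
ΔV = Sy × A × Δh = 0.28 × 3.367 × 10^7 m² × 5.01 m = 4.723 × 10^7 m³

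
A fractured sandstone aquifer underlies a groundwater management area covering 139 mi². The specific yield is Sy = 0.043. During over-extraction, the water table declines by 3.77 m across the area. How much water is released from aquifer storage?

ΔV ≈ 5.84 × 10^7 m³

A = 139 mi² = 3.6 × 10^8 m²
ΔV = Sy × A × Δh = 0.043 × 3.6 × 10^8 m² × 3.77 m = 5.836 × 10^7 m³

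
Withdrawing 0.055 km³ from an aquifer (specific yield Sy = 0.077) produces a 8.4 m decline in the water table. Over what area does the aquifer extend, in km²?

ΔV = 0.055 km³ = 5.5 × 10^7 m³
A = ΔV / (Sy × Δh) = 5.5 × 10^7 / (0.077 × 8.4) = 8.503 × 10^7 m²
A = 8.503 × 10^7 m² = 85.03 km²

A ≈ 85 km²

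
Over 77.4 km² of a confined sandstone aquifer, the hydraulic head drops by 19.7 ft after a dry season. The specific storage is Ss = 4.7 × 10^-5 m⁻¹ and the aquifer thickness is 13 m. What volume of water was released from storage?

ΔV ≈ 2.84 × 10^5 m³

S = Ss × b = 4.7 × 10^-5 m⁻¹ × 13 m = 6.11 × 10^-4
A = 77.4 km² = 7.74 × 10^7 m²
Δh = 19.7 ft = 6.005 m
ΔV = S × A × Δh = 6.11 × 10^-4 × 7.74 × 10^7 m² × 6.005 m = 2.84 × 10^5 m³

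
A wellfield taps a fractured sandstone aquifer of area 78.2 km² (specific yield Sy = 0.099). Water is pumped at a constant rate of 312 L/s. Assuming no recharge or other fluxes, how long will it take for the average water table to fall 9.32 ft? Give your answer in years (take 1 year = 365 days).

t ≈ 2.24 years

A = 78.2 km² = 7.82 × 10^7 m²
Δh = 9.32 ft = 2.841 m
ΔV = Sy × A × Δh = 0.099 × 7.82 × 10^7 × 2.841 = 2.199 × 10^7 m³
Q = 312 L/s = 26960 m³/d
t = ΔV / Q = 2.199 × 10^7 m³ / 26960 m³/d = 815.8 d
t = 815.8 d ≈ 2.235 years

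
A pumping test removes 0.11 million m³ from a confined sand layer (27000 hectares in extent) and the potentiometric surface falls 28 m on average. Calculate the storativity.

S ≈ 1.5 × 10^-5

A = 27000 hectares = 2.7 × 10^8 m²
ΔV = 0.11 million m³ = 1.1 × 10^5 m³
S = ΔV / (A × Δh) = 1.1 × 10^5 m³ / (2.7 × 10^8 m² × 28 m) = 1.455 × 10^-5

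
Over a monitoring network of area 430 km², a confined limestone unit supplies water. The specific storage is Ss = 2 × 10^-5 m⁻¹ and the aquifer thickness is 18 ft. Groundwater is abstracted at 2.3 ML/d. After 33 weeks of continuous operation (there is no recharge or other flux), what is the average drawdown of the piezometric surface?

Δh ≈ 11.3 m

b = 18 ft = 5.486 m
S = Ss × b = 2 × 10^-5 m⁻¹ × 5.486 m = 1.097 × 10^-4
A = 430 km² = 4.3 × 10^8 m²
Q = 2.3 ML/d = 2300 m³/d
t = 33 weeks = 231 d
ΔV = Q × t = 2300 m³/d × 231 d = 5.313 × 10^5 m³
Δh = ΔV / (S × A) = 5.313 × 10^5 / (1.097 × 10^-4 × 4.3 × 10^8) = 11.26 m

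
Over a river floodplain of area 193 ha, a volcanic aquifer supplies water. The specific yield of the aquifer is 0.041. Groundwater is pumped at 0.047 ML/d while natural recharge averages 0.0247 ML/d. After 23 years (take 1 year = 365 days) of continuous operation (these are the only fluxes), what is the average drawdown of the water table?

A = 193 ha = 1.93 × 10^6 m²
Net abstraction = 0.047 − 0.0247 = 0.0223 ML/d
Q_net = 0.0223 ML/d = 22.3 m³/d
t = 23 years = 8395 d
ΔV = Q × t = 22.3 m³/d × 8395 d = 1.872 × 10^5 m³
Δh = ΔV / (Sy × A) = 1.872 × 10^5 / (0.041 × 1.93 × 10^6) = 2.366 m

Δh ≈ 2.37 m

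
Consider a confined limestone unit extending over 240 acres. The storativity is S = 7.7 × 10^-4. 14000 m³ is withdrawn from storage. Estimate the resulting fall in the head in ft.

Δh ≈ 61.4 ft

A = 240 acres = 9.712 × 10^5 m²
Δh = ΔV / (S × A) = 14000 m³ / (7.7 × 10^-4 × 9.712 × 10^5 m²) = 18.72 m
Δh = 18.72 m = 61.42 ft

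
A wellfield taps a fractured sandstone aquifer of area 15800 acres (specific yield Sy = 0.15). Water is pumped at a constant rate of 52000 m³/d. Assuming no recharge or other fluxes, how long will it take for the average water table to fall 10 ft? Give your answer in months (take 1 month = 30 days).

A = 15800 acres = 6.394 × 10^7 m²
Δh = 10 ft = 3.048 m
ΔV = Sy × A × Δh = 0.15 × 6.394 × 10^7 × 3.048 = 2.923 × 10^7 m³
t = ΔV / Q = 2.923 × 10^7 m³ / 52000 m³/d = 562.2 d
t = 562.2 d ≈ 18.74 months

t ≈ 18.7 months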